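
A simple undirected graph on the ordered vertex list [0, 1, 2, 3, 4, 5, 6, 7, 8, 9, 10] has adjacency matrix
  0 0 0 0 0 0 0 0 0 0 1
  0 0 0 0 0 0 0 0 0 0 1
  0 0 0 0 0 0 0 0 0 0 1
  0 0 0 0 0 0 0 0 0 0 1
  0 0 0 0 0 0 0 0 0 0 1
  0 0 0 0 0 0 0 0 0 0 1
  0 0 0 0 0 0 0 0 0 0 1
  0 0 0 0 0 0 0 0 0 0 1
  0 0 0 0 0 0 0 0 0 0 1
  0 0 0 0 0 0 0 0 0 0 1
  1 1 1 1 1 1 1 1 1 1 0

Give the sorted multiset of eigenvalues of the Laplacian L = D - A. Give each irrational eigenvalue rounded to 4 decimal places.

Reading degrees in the order [0, 1, 2, 3, 4, 5, 6, 7, 8, 9, 10] gives [1, 1, 1, 1, 1, 1, 1, 1, 1, 1, 10]; set D = diag(1, 1, 1, 1, 1, 1, 1, 1, 1, 1, 10) and form L = D - A. Since every row of L sums to 0, the all-ones vector is in the kernel and 0 is an eigenvalue.

[0, 1, 1, 1, 1, 1, 1, 1, 1, 1, 11]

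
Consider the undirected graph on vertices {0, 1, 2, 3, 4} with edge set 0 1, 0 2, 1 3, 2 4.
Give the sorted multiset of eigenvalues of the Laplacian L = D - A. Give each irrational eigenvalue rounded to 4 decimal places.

[0, 0.3820, 1.3820, 2.6180, 3.6180]

Reading degrees in the order [0, 1, 2, 3, 4] gives [2, 2, 2, 1, 1]; set D = diag(2, 2, 2, 1, 1) and form L = D - A. Since every row of L sums to 0, the all-ones vector is in the kernel and 0 is an eigenvalue. By the matrix-tree theorem the graph has (1/5) * product of the nonzero eigenvalues = 1 spanning tree.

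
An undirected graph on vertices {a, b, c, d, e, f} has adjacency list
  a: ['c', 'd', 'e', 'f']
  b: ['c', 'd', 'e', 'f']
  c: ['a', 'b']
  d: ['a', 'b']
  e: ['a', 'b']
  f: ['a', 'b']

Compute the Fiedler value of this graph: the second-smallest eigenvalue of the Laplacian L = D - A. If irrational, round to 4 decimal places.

Each diagonal entry of L is the vertex degree and each off-diagonal entry is -1 where an edge is present, 0 otherwise; in the order [a, b, c, d, e, f] the diagonal is [4, 4, 2, 2, 2, 2]. The smallest Laplacian eigenvalue is always 0. The next one, lambda_2 = 2, measures how hard the graph is to disconnect: larger values mean better connectivity. There is one zero in the spectrum, matching the 1 component. The largest eigenvalue, 6, is at most the vertex count 6.

2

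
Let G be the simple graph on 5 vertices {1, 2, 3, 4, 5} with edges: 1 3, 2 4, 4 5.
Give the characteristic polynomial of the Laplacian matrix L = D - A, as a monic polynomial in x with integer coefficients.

Reading degrees in the order [1, 2, 3, 4, 5] gives [1, 1, 1, 2, 1]; set D = diag(1, 1, 1, 2, 1) and form L = D - A. L has integer entries, so p(x) = det(xI - L) has integer coefficients. Expanding the determinant yields x^5 - 6x^4 + 11x^3 - 6x^2. The constant term is 0 because L is singular (the all-ones vector lies in its kernel). The largest eigenvalue, 3, is at most the vertex count 5.

x^5 - 6x^4 + 11x^3 - 6x^2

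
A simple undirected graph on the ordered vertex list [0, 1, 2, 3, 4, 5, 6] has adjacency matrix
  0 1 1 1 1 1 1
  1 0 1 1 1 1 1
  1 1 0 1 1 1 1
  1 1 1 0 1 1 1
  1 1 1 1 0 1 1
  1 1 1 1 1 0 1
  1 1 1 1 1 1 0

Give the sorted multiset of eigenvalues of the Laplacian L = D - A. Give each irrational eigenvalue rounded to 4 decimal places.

Each diagonal entry of L is the vertex degree and each off-diagonal entry is -1 where an edge is present, 0 otherwise; in the order [0, 1, 2, 3, 4, 5, 6] the diagonal is [6, 6, 6, 6, 6, 6, 6]. The multiplicity of 0 as a Laplacian eigenvalue equals the number of connected components. The single zero eigenvalue shows the graph is connected.

[0, 7, 7, 7, 7, 7, 7]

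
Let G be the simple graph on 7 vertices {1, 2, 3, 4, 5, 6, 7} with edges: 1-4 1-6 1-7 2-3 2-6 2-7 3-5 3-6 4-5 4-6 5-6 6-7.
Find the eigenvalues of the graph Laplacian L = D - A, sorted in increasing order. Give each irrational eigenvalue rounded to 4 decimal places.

Each diagonal entry of L is the vertex degree and each off-diagonal entry is -1 where an edge is present, 0 otherwise; in the order [1, 2, 3, 4, 5, 6, 7] the diagonal is [3, 3, 3, 3, 3, 6, 3]. Diagonalising L (or applying a numerical eigensolver to the 7x7 matrix) gives the spectrum above.

[0, 2, 2, 4, 4, 5, 7]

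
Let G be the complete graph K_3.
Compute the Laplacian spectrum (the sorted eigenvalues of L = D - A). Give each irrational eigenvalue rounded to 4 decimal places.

[0, 3, 3]

The graph has 3 vertices and degree multiset [2, 2, 2]; D is the diagonal matrix of degrees and L = D - A. L is symmetric positive semidefinite, so every eigenvalue is real and nonnegative.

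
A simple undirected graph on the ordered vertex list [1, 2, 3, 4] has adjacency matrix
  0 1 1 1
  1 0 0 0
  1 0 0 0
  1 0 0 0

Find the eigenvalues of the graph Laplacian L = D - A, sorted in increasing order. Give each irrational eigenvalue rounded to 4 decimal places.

[0, 1, 1, 4]

With the vertex order [1, 2, 3, 4], the degrees are [3, 1, 1, 1], giving D = diag(3, 1, 1, 1) and L = D - A. Since every row of L sums to 0, the all-ones vector is in the kernel and 0 is an eigenvalue. The largest eigenvalue, 4, is at most the vertex count 4.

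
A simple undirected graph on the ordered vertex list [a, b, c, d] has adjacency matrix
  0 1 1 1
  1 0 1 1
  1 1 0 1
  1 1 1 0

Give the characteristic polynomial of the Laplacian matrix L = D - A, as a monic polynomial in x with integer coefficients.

x^4 - 12x^3 + 48x^2 - 64x

With the vertex order [a, b, c, d], the degrees are [3, 3, 3, 3], giving D = diag(3, 3, 3, 3) and L = D - A. Computing det(xI - L) by cofactor expansion (or equivalently via sum-over-permutations) gives x^4 - 12x^3 + 48x^2 - 64x. Since p(0) = det(-L) = 0, x divides p(x). The eigenvalues sum to 12, which equals trace(L) = 2|E|.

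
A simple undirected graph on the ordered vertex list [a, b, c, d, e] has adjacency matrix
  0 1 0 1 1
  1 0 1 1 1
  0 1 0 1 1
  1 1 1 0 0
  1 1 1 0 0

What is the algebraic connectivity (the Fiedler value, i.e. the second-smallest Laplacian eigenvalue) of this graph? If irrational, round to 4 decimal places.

Reading degrees in the order [a, b, c, d, e] gives [3, 4, 3, 3, 3]; set D = diag(3, 4, 3, 3, 3) and form L = D - A. The smallest Laplacian eigenvalue is always 0. The next one, lambda_2 = 3, measures how hard the graph is to disconnect: larger values mean better connectivity. The eigenvalues sum to 16, which equals trace(L) = 2|E|.

3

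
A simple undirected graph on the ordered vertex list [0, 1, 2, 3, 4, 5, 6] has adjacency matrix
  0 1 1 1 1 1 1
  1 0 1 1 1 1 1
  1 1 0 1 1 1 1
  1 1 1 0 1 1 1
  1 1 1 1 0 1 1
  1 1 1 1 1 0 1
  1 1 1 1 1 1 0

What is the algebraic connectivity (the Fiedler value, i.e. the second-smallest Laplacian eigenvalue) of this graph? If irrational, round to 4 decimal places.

7

Each diagonal entry of L is the vertex degree and each off-diagonal entry is -1 where an edge is present, 0 otherwise; in the order [0, 1, 2, 3, 4, 5, 6] the diagonal is [6, 6, 6, 6, 6, 6, 6]. Computing the eigenvalues of L and sorting gives [0, 7, 7, 7, 7, 7, 7]. The Fiedler value lambda_2 = 7 is strictly positive, so the graph is connected. The largest eigenvalue, 7, is at most the vertex count 7. By the matrix-tree theorem the graph has (1/7) * product of the nonzero eigenvalues = 16807 spanning trees.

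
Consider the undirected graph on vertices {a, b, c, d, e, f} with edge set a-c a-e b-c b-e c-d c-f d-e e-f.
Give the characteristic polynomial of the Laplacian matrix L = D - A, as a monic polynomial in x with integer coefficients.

Each diagonal entry of L is the vertex degree and each off-diagonal entry is -1 where an edge is present, 0 otherwise; in the order [a, b, c, d, e, f] the diagonal is [2, 2, 4, 2, 4, 2]. The eigenvalues of L are [0, 2, 2, 2, 4, 6]; the characteristic polynomial is the product of (x - lambda_i), which multiplies out to x^6 - 16x^5 + 96x^4 - 272x^3 + 368x^2 - 192x. The constant term is 0 because L is singular (the all-ones vector lies in its kernel). There is one zero in the spectrum, matching the 1 component.

x^6 - 16x^5 + 96x^4 - 272x^3 + 368x^2 - 192x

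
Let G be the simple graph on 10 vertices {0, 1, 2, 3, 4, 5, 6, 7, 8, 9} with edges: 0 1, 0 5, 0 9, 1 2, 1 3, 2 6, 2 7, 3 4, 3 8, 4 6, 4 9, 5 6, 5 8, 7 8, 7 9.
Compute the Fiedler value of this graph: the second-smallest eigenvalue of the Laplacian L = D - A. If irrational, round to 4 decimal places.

Each diagonal entry of L is the vertex degree and each off-diagonal entry is -1 where an edge is present, 0 otherwise; in the order [0, 1, 2, 3, 4, 5, 6, 7, 8, 9] the diagonal is [3, 3, 3, 3, 3, 3, 3, 3, 3, 3]. Computing the eigenvalues of L and sorting gives [0, 2, 2, 2, 2, 2, 5, 5, 5, 5]. The Fiedler value lambda_2 = 2 is strictly positive, so the graph is connected.

2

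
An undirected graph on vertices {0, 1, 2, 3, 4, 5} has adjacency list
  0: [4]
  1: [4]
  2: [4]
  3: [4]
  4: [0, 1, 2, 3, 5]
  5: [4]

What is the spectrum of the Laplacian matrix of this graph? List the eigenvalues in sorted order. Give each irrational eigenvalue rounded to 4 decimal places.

[0, 1, 1, 1, 1, 6]

Each diagonal entry of L is the vertex degree and each off-diagonal entry is -1 where an edge is present, 0 otherwise; in the order [0, 1, 2, 3, 4, 5] the diagonal is [1, 1, 1, 1, 5, 1]. The multiplicity of 0 as a Laplacian eigenvalue equals the number of connected components. The eigenvalues sum to 10, which equals trace(L) = 2|E|.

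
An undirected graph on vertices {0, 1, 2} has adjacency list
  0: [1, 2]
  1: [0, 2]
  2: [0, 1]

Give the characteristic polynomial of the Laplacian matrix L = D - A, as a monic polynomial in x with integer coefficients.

x^3 - 6x^2 + 9x

Each diagonal entry of L is the vertex degree and each off-diagonal entry is -1 where an edge is present, 0 otherwise; in the order [0, 1, 2] the diagonal is [2, 2, 2]. Computing det(xI - L) by cofactor expansion (or equivalently via sum-over-permutations) gives x^3 - 6x^2 + 9x. Since p(0) = det(-L) = 0, x divides p(x). The eigenvalues sum to 6, which equals trace(L) = 2|E|.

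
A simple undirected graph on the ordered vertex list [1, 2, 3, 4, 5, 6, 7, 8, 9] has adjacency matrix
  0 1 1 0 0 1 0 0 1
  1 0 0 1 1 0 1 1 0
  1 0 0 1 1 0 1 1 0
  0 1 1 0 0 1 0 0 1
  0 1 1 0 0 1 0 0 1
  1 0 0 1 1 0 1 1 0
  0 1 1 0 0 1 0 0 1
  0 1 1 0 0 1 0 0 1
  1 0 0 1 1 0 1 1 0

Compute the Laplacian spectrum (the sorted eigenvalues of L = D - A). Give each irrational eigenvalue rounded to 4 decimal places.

Each diagonal entry of L is the vertex degree and each off-diagonal entry is -1 where an edge is present, 0 otherwise; in the order [1, 2, 3, 4, 5, 6, 7, 8, 9] the diagonal is [4, 5, 5, 4, 4, 5, 4, 4, 5]. L is symmetric positive semidefinite, so every eigenvalue is real and nonnegative. The largest eigenvalue, 9, is at most the vertex count 9.

[0, 4, 4, 4, 4, 5, 5, 5, 9]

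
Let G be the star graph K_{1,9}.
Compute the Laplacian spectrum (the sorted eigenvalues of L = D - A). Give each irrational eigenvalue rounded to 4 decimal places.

The graph has 10 vertices and degree multiset [9, 1, 1, 1, 1, 1, 1, 1, 1, 1]; D is the diagonal matrix of degrees and L = D - A. Diagonalising L (or applying a numerical eigensolver to the 10x10 matrix) gives the spectrum above.

[0, 1, 1, 1, 1, 1, 1, 1, 1, 10]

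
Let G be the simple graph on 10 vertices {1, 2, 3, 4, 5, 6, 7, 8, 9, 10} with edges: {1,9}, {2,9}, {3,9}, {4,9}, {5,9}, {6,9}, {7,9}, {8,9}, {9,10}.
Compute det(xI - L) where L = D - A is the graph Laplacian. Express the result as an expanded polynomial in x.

Reading degrees in the order [1, 2, 3, 4, 5, 6, 7, 8, 9, 10] gives [1, 1, 1, 1, 1, 1, 1, 1, 9, 1]; set D = diag(1, 1, 1, 1, 1, 1, 1, 1, 9, 1) and form L = D - A. L has integer entries, so p(x) = det(xI - L) has integer coefficients. Expanding the determinant yields x^10 - 18x^9 + 108x^8 - 336x^7 + 630x^6 - 756x^5 + 588x^4 - 288x^3 + 81x^2 - 10x. The coefficient of x^9 equals -trace(L) = -18, matching the sum of degrees. The largest eigenvalue, 10, is at most the vertex count 10.

x^10 - 18x^9 + 108x^8 - 336x^7 + 630x^6 - 756x^5 + 588x^4 - 288x^3 + 81x^2 - 10x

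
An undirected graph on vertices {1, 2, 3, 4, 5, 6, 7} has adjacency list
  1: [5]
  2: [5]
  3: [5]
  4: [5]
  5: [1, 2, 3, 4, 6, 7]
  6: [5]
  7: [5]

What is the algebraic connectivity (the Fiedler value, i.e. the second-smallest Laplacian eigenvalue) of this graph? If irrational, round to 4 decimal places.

With the vertex order [1, 2, 3, 4, 5, 6, 7], the degrees are [1, 1, 1, 1, 6, 1, 1], giving D = diag(1, 1, 1, 1, 6, 1, 1) and L = D - A. The smallest Laplacian eigenvalue is always 0. The next one, lambda_2 = 1, measures how hard the graph is to disconnect: larger values mean better connectivity. There is one zero in the spectrum, matching the 1 component. The largest eigenvalue, 7, is at most the vertex count 7.

1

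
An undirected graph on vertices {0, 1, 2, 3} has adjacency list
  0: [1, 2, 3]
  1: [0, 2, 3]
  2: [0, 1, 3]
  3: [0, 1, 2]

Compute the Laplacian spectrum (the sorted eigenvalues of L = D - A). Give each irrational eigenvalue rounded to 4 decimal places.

[0, 4, 4, 4]

With the vertex order [0, 1, 2, 3], the degrees are [3, 3, 3, 3], giving D = diag(3, 3, 3, 3) and L = D - A. L is symmetric positive semidefinite, so every eigenvalue is real and nonnegative. The single zero eigenvalue shows the graph is connected. By the matrix-tree theorem the graph has (1/4) * product of the nonzero eigenvalues = 16 spanning trees. There is one zero in the spectrum, matching the 1 component.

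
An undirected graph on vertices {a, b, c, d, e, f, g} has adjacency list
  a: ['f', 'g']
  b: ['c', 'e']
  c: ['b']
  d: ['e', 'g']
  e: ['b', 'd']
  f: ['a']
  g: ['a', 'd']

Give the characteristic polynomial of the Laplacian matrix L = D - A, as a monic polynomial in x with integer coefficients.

Each diagonal entry of L is the vertex degree and each off-diagonal entry is -1 where an edge is present, 0 otherwise; in the order [a, b, c, d, e, f, g] the diagonal is [2, 2, 1, 2, 2, 1, 2]. L has integer entries, so p(x) = det(xI - L) has integer coefficients. Expanding the determinant yields x^7 - 12x^6 + 55x^5 - 120x^4 + 126x^3 - 56x^2 + 7x. Since p(0) = det(-L) = 0, x divides p(x). There is one zero in the spectrum, matching the 1 component. The largest eigenvalue, 3.8019, is at most the vertex count 7.

x^7 - 12x^6 + 55x^5 - 120x^4 + 126x^3 - 56x^2 + 7x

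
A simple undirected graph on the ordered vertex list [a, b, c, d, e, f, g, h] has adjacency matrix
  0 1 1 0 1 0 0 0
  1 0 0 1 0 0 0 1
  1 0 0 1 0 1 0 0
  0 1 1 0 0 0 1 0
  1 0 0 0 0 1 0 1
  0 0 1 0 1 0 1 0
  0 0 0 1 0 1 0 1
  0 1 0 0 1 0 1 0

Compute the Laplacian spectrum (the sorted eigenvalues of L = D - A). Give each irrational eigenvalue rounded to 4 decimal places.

[0, 2, 2, 2, 4, 4, 4, 6]

Reading degrees in the order [a, b, c, d, e, f, g, h] gives [3, 3, 3, 3, 3, 3, 3, 3]; set D = diag(3, 3, 3, 3, 3, 3, 3, 3) and form L = D - A. L is symmetric positive semidefinite, so every eigenvalue is real and nonnegative. The single zero eigenvalue shows the graph is connected. There is one zero in the spectrum, matching the 1 component.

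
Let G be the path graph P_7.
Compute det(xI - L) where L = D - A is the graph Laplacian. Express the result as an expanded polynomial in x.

The graph has 7 vertices and degree multiset [2, 2, 2, 2, 2, 1, 1]; D is the diagonal matrix of degrees and L = D - A. Computing det(xI - L) by cofactor expansion (or equivalently via sum-over-permutations) gives x^7 - 12x^6 + 55x^5 - 120x^4 + 126x^3 - 56x^2 + 7x. Since p(0) = det(-L) = 0, x divides p(x). The largest eigenvalue, 3.8019, is at most the vertex count 7.

x^7 - 12x^6 + 55x^5 - 120x^4 + 126x^3 - 56x^2 + 7x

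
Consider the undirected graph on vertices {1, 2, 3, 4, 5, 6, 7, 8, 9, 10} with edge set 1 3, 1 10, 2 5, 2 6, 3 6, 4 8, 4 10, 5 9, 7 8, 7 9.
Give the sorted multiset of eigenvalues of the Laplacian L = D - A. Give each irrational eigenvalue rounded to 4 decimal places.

Reading degrees in the order [1, 2, 3, 4, 5, 6, 7, 8, 9, 10] gives [2, 2, 2, 2, 2, 2, 2, 2, 2, 2]; set D = diag(2, 2, 2, 2, 2, 2, 2, 2, 2, 2) and form L = D - A. Since every row of L sums to 0, the all-ones vector is in the kernel and 0 is an eigenvalue.

[0, 0.3820, 0.3820, 1.3820, 1.3820, 2.6180, 2.6180, 3.6180, 3.6180, 4]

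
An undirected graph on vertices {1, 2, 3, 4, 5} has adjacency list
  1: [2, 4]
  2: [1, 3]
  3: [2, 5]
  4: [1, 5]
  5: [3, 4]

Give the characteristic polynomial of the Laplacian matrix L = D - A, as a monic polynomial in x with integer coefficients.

x^5 - 10x^4 + 35x^3 - 50x^2 + 25x

Reading degrees in the order [1, 2, 3, 4, 5] gives [2, 2, 2, 2, 2]; set D = diag(2, 2, 2, 2, 2) and form L = D - A. L has integer entries, so p(x) = det(xI - L) has integer coefficients. Expanding the determinant yields x^5 - 10x^4 + 35x^3 - 50x^2 + 25x. The constant term is 0 because L is singular (the all-ones vector lies in its kernel).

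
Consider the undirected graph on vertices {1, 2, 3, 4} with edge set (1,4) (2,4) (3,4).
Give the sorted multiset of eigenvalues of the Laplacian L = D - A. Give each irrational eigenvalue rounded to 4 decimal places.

[0, 1, 1, 4]

Each diagonal entry of L is the vertex degree and each off-diagonal entry is -1 where an edge is present, 0 otherwise; in the order [1, 2, 3, 4] the diagonal is [1, 1, 1, 3]. L is symmetric positive semidefinite, so every eigenvalue is real and nonnegative. By the matrix-tree theorem the graph has (1/4) * product of the nonzero eigenvalues = 1 spanning tree.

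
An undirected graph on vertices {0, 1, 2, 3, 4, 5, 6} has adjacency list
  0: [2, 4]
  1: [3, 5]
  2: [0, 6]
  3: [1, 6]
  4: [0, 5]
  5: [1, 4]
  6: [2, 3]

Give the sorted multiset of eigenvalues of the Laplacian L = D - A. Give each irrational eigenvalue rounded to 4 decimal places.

[0, 0.7530, 0.7530, 2.4450, 2.4450, 3.8019, 3.8019]

Reading degrees in the order [0, 1, 2, 3, 4, 5, 6] gives [2, 2, 2, 2, 2, 2, 2]; set D = diag(2, 2, 2, 2, 2, 2, 2) and form L = D - A. Since every row of L sums to 0, the all-ones vector is in the kernel and 0 is an eigenvalue.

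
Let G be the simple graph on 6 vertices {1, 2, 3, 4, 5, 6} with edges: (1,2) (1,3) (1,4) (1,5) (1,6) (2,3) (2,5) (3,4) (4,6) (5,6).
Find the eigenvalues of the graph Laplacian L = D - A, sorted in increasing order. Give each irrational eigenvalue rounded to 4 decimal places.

Each diagonal entry of L is the vertex degree and each off-diagonal entry is -1 where an edge is present, 0 otherwise; in the order [1, 2, 3, 4, 5, 6] the diagonal is [5, 3, 3, 3, 3, 3]. Since every row of L sums to 0, the all-ones vector is in the kernel and 0 is an eigenvalue. The single zero eigenvalue shows the graph is connected. The eigenvalues sum to 20, which equals trace(L) = 2|E|. The largest eigenvalue, 6, is at most the vertex count 6.

[0, 2.3820, 2.3820, 4.6180, 4.6180, 6]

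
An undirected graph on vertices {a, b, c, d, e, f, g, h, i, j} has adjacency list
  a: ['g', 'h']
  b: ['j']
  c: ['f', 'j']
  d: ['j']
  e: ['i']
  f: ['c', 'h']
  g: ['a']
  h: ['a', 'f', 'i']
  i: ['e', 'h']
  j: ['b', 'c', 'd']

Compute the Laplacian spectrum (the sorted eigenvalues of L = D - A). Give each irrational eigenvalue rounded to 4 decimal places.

With the vertex order [a, b, c, d, e, f, g, h, i, j], the degrees are [2, 1, 2, 1, 1, 2, 1, 3, 2, 3], giving D = diag(2, 1, 2, 1, 1, 2, 1, 3, 2, 3) and L = D - A. Since every row of L sums to 0, the all-ones vector is in the kernel and 0 is an eigenvalue. The eigenvalues sum to 18, which equals trace(L) = 2|E|.

[0, 0.1392, 0.3820, 0.8299, 1, 1.7459, 2.6180, 2.6889, 4.1149, 4.4812]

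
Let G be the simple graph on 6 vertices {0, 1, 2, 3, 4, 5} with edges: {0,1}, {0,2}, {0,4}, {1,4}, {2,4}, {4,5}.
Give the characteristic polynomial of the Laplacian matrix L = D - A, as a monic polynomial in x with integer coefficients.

Each diagonal entry of L is the vertex degree and each off-diagonal entry is -1 where an edge is present, 0 otherwise; in the order [0, 1, 2, 3, 4, 5] the diagonal is [3, 2, 2, 0, 4, 1]. Computing det(xI - L) by cofactor expansion (or equivalently via sum-over-permutations) gives x^6 - 12x^5 + 49x^4 - 78x^3 + 40x^2. Since p(0) = det(-L) = 0, x divides p(x). The largest eigenvalue, 5, is at most the vertex count 6.

x^6 - 12x^5 + 49x^4 - 78x^3 + 40x^2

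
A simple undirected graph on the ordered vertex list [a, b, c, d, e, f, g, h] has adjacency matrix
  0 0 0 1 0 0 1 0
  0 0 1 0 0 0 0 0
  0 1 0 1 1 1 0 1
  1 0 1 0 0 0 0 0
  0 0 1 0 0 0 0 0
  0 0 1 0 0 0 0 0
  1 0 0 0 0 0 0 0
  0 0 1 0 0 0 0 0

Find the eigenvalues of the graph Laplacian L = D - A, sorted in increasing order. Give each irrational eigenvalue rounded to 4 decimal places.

Each diagonal entry of L is the vertex degree and each off-diagonal entry is -1 where an edge is present, 0 otherwise; in the order [a, b, c, d, e, f, g, h] the diagonal is [2, 1, 5, 2, 1, 1, 1, 1]. Since every row of L sums to 0, the all-ones vector is in the kernel and 0 is an eigenvalue. The single zero eigenvalue shows the graph is connected. There is one zero in the spectrum, matching the 1 component. The largest eigenvalue, 6.0548, is at most the vertex count 8.

[0, 0.2774, 1, 1, 1, 1.5068, 3.1610, 6.0548]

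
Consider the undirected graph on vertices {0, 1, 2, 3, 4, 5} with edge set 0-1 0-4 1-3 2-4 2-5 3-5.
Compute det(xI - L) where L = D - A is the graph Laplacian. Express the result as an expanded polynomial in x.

Each diagonal entry of L is the vertex degree and each off-diagonal entry is -1 where an edge is present, 0 otherwise; in the order [0, 1, 2, 3, 4, 5] the diagonal is [2, 2, 2, 2, 2, 2]. The eigenvalues of L are [0, 1, 1, 3, 3, 4]; the characteristic polynomial is the product of (x - lambda_i), which multiplies out to x^6 - 12x^5 + 54x^4 - 112x^3 + 105x^2 - 36x. The constant term is 0 because L is singular (the all-ones vector lies in its kernel). The largest eigenvalue, 4, is at most the vertex count 6. There is one zero in the spectrum, matching the 1 component.

x^6 - 12x^5 + 54x^4 - 112x^3 + 105x^2 - 36x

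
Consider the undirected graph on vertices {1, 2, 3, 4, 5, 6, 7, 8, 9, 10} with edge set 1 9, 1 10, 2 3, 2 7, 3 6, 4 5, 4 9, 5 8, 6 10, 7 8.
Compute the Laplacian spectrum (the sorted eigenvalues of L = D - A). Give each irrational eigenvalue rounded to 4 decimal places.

[0, 0.3820, 0.3820, 1.3820, 1.3820, 2.6180, 2.6180, 3.6180, 3.6180, 4]

Each diagonal entry of L is the vertex degree and each off-diagonal entry is -1 where an edge is present, 0 otherwise; in the order [1, 2, 3, 4, 5, 6, 7, 8, 9, 10] the diagonal is [2, 2, 2, 2, 2, 2, 2, 2, 2, 2]. The multiplicity of 0 as a Laplacian eigenvalue equals the number of connected components. The largest eigenvalue, 4, is at most the vertex count 10. There is one zero in the spectrum, matching the 1 component.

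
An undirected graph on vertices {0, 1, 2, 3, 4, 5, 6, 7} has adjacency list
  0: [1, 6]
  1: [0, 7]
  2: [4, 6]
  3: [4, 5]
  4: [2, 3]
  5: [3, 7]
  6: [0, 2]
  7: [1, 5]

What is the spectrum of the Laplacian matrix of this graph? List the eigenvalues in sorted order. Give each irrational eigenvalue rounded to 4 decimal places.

[0, 0.5858, 0.5858, 2, 2, 3.4142, 3.4142, 4]

Reading degrees in the order [0, 1, 2, 3, 4, 5, 6, 7] gives [2, 2, 2, 2, 2, 2, 2, 2]; set D = diag(2, 2, 2, 2, 2, 2, 2, 2) and form L = D - A. L is symmetric positive semidefinite, so every eigenvalue is real and nonnegative.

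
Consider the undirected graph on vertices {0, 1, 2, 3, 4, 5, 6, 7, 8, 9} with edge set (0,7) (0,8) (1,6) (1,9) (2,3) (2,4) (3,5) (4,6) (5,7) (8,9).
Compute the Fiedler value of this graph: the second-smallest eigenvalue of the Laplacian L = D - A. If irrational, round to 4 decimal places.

0.3820

Reading degrees in the order [0, 1, 2, 3, 4, 5, 6, 7, 8, 9] gives [2, 2, 2, 2, 2, 2, 2, 2, 2, 2]; set D = diag(2, 2, 2, 2, 2, 2, 2, 2, 2, 2) and form L = D - A. The sorted Laplacian eigenvalues are [0, 0.3820, 0.3820, 1.3820, 1.3820, 2.6180, 2.6180, 3.6180, 3.6180, 4]; the algebraic connectivity is the second entry, 0.3820. By the matrix-tree theorem the graph has (1/10) * product of the nonzero eigenvalues = 10 spanning trees.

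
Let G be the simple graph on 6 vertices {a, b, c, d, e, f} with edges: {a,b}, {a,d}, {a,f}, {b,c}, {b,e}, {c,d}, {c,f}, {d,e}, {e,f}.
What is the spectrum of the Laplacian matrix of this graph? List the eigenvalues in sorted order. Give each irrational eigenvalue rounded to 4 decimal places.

[0, 3, 3, 3, 3, 6]

Each diagonal entry of L is the vertex degree and each off-diagonal entry is -1 where an edge is present, 0 otherwise; in the order [a, b, c, d, e, f] the diagonal is [3, 3, 3, 3, 3, 3]. Since every row of L sums to 0, the all-ones vector is in the kernel and 0 is an eigenvalue. The largest eigenvalue, 6, is at most the vertex count 6.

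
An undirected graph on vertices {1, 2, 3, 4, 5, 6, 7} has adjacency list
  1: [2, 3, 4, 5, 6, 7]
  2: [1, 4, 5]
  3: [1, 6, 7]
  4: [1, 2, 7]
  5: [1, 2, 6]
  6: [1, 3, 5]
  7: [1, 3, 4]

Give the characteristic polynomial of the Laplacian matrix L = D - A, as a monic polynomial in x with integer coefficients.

Reading degrees in the order [1, 2, 3, 4, 5, 6, 7] gives [6, 3, 3, 3, 3, 3, 3]; set D = diag(6, 3, 3, 3, 3, 3, 3) and form L = D - A. Computing det(xI - L) by cofactor expansion (or equivalently via sum-over-permutations) gives x^7 - 24x^6 + 231x^5 - 1140x^4 + 3036x^3 - 4128x^2 + 2240x. Since p(0) = det(-L) = 0, x divides p(x). The eigenvalues sum to 24, which equals trace(L) = 2|E|.

x^7 - 24x^6 + 231x^5 - 1140x^4 + 3036x^3 - 4128x^2 + 2240x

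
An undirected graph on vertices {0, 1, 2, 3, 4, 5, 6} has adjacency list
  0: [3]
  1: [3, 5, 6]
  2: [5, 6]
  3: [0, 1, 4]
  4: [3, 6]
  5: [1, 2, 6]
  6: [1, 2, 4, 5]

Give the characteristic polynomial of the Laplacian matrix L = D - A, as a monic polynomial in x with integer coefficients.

With the vertex order [0, 1, 2, 3, 4, 5, 6], the degrees are [1, 3, 2, 3, 2, 3, 4], giving D = diag(1, 3, 2, 3, 2, 3, 4) and L = D - A. L has integer entries, so p(x) = det(xI - L) has integer coefficients. Expanding the determinant yields x^7 - 18x^6 + 127x^5 - 444x^4 + 797x^3 - 678x^2 + 203x. The constant term is 0 because L is singular (the all-ones vector lies in its kernel). By the matrix-tree theorem the graph has (1/7) * product of the nonzero eigenvalues = 29 spanning trees. The eigenvalues sum to 18, which equals trace(L) = 2|E|.

x^7 - 18x^6 + 127x^5 - 444x^4 + 797x^3 - 678x^2 + 203x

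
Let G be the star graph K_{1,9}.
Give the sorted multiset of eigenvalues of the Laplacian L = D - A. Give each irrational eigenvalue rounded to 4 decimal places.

[0, 1, 1, 1, 1, 1, 1, 1, 1, 10]

The graph has 10 vertices and degree multiset [9, 1, 1, 1, 1, 1, 1, 1, 1, 1]; D is the diagonal matrix of degrees and L = D - A. The multiplicity of 0 as a Laplacian eigenvalue equals the number of connected components. The single zero eigenvalue shows the graph is connected. The largest eigenvalue, 10, is at most the vertex count 10. There is one zero in the spectrum, matching the 1 component.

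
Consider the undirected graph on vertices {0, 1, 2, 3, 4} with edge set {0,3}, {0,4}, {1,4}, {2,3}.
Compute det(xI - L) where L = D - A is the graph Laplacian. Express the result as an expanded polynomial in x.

x^5 - 8x^4 + 21x^3 - 20x^2 + 5x

Reading degrees in the order [0, 1, 2, 3, 4] gives [2, 1, 1, 2, 2]; set D = diag(2, 1, 1, 2, 2) and form L = D - A. L has integer entries, so p(x) = det(xI - L) has integer coefficients. Expanding the determinant yields x^5 - 8x^4 + 21x^3 - 20x^2 + 5x. The constant term is 0 because L is singular (the all-ones vector lies in its kernel). The largest eigenvalue, 3.6180, is at most the vertex count 5. By the matrix-tree theorem the graph has (1/5) * product of the nonzero eigenvalues = 1 spanning tree.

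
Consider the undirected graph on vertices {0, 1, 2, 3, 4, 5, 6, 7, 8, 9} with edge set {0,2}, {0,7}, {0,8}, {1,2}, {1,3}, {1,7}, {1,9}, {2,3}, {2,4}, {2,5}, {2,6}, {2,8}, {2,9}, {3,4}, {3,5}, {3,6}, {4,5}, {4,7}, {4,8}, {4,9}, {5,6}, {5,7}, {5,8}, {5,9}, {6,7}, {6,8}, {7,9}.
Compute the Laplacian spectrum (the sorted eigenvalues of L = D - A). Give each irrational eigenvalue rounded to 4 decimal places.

Each diagonal entry of L is the vertex degree and each off-diagonal entry is -1 where an edge is present, 0 otherwise; in the order [0, 1, 2, 3, 4, 5, 6, 7, 8, 9] the diagonal is [3, 4, 8, 5, 6, 7, 5, 6, 5, 5]. The multiplicity of 0 as a Laplacian eigenvalue equals the number of connected components. The single zero eigenvalue shows the graph is connected.

[0, 2.6821, 3.6240, 4.5810, 5.4088, 5.5616, 6.5701, 7.8380, 8.2992, 9.4352]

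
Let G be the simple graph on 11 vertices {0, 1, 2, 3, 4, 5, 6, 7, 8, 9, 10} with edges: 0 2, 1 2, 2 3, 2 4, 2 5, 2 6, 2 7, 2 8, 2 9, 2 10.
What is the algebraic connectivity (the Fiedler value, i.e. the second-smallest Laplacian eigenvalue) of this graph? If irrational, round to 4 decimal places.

1

Each diagonal entry of L is the vertex degree and each off-diagonal entry is -1 where an edge is present, 0 otherwise; in the order [0, 1, 2, 3, 4, 5, 6, 7, 8, 9, 10] the diagonal is [1, 1, 10, 1, 1, 1, 1, 1, 1, 1, 1]. The smallest Laplacian eigenvalue is always 0. The next one, lambda_2 = 1, measures how hard the graph is to disconnect: larger values mean better connectivity. The eigenvalues sum to 20, which equals trace(L) = 2|E|.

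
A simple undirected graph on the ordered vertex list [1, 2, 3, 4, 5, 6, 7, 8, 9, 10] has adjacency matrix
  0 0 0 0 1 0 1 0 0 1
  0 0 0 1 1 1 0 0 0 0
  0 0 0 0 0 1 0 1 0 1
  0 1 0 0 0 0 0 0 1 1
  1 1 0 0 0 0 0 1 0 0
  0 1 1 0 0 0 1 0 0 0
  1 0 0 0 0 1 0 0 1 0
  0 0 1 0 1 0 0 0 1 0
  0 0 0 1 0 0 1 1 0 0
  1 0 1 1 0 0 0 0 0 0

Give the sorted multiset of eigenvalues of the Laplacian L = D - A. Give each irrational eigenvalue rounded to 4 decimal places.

[0, 2, 2, 2, 2, 2, 5, 5, 5, 5]

With the vertex order [1, 2, 3, 4, 5, 6, 7, 8, 9, 10], the degrees are [3, 3, 3, 3, 3, 3, 3, 3, 3, 3], giving D = diag(3, 3, 3, 3, 3, 3, 3, 3, 3, 3) and L = D - A. The multiplicity of 0 as a Laplacian eigenvalue equals the number of connected components. The single zero eigenvalue shows the graph is connected. The eigenvalues sum to 30, which equals trace(L) = 2|E|.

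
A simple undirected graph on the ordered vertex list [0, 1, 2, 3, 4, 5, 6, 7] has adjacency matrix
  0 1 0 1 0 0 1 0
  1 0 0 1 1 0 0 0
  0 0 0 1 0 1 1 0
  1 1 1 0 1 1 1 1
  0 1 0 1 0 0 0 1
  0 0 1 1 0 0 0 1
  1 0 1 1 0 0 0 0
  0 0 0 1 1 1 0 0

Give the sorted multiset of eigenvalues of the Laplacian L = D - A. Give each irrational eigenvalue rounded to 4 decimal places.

Reading degrees in the order [0, 1, 2, 3, 4, 5, 6, 7] gives [3, 3, 3, 7, 3, 3, 3, 3]; set D = diag(3, 3, 3, 7, 3, 3, 3, 3) and form L = D - A. Since every row of L sums to 0, the all-ones vector is in the kernel and 0 is an eigenvalue. The single zero eigenvalue shows the graph is connected.

[0, 1.7530, 1.7530, 3.4450, 3.4450, 4.8019, 4.8019, 8]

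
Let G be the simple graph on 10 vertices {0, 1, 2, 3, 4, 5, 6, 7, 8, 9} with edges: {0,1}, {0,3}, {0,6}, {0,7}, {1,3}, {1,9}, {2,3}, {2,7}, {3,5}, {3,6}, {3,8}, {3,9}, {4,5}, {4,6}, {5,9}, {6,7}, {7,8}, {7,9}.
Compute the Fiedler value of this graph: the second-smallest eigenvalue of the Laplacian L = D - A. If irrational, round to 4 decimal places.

1.2921

Each diagonal entry of L is the vertex degree and each off-diagonal entry is -1 where an edge is present, 0 otherwise; in the order [0, 1, 2, 3, 4, 5, 6, 7, 8, 9] the diagonal is [4, 3, 2, 7, 2, 3, 4, 5, 2, 4]. The smallest Laplacian eigenvalue is always 0. The next one, lambda_2 = 1.2921, measures how hard the graph is to disconnect: larger values mean better connectivity. The eigenvalues sum to 36, which equals trace(L) = 2|E|.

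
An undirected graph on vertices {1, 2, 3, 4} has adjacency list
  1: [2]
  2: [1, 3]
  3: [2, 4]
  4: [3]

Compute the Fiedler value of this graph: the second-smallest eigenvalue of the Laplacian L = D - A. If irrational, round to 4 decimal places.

Reading degrees in the order [1, 2, 3, 4] gives [1, 2, 2, 1]; set D = diag(1, 2, 2, 1) and form L = D - A. The sorted Laplacian eigenvalues are [0, 0.5858, 2, 3.4142]; the algebraic connectivity is the second entry, 0.5858. There is one zero in the spectrum, matching the 1 component.

0.5858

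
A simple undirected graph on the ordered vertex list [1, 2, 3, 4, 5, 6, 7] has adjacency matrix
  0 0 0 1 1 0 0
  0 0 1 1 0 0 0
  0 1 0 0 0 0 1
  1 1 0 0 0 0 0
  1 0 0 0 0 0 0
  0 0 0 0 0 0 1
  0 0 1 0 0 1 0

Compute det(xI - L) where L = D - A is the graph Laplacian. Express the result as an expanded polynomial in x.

Each diagonal entry of L is the vertex degree and each off-diagonal entry is -1 where an edge is present, 0 otherwise; in the order [1, 2, 3, 4, 5, 6, 7] the diagonal is [2, 2, 2, 2, 1, 1, 2]. L has integer entries, so p(x) = det(xI - L) has integer coefficients. Expanding the determinant yields x^7 - 12x^6 + 55x^5 - 120x^4 + 126x^3 - 56x^2 + 7x. The constant term is 0 because L is singular (the all-ones vector lies in its kernel). There is one zero in the spectrum, matching the 1 component.

x^7 - 12x^6 + 55x^5 - 120x^4 + 126x^3 - 56x^2 + 7x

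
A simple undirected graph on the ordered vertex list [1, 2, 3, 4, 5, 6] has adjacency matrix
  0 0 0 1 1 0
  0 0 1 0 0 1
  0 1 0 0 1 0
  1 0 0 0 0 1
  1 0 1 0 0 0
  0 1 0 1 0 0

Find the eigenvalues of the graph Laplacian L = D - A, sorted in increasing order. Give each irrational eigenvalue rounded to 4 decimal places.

[0, 1, 1, 3, 3, 4]

With the vertex order [1, 2, 3, 4, 5, 6], the degrees are [2, 2, 2, 2, 2, 2], giving D = diag(2, 2, 2, 2, 2, 2) and L = D - A. Since every row of L sums to 0, the all-ones vector is in the kernel and 0 is an eigenvalue. The single zero eigenvalue shows the graph is connected. The largest eigenvalue, 4, is at most the vertex count 6.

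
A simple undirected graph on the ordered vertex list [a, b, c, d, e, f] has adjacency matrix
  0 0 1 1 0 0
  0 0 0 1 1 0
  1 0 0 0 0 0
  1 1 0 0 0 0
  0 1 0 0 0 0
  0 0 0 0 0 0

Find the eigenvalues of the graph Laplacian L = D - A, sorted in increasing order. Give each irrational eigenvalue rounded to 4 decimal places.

Reading degrees in the order [a, b, c, d, e, f] gives [2, 2, 1, 2, 1, 0]; set D = diag(2, 2, 1, 2, 1, 0) and form L = D - A. The multiplicity of 0 as a Laplacian eigenvalue equals the number of connected components. The 2 zero eigenvalues correspond to the 2 connected components. There are 2 zeros in the spectrum, matching the 2 components. The largest eigenvalue, 3.6180, is at most the vertex count 6.

[0, 0, 0.3820, 1.3820, 2.6180, 3.6180]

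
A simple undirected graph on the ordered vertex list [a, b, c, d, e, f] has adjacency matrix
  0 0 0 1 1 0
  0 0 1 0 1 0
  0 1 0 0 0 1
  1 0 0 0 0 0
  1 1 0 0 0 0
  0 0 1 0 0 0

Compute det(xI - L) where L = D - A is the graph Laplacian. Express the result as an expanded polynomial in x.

With the vertex order [a, b, c, d, e, f], the degrees are [2, 2, 2, 1, 2, 1], giving D = diag(2, 2, 2, 1, 2, 1) and L = D - A. L has integer entries, so p(x) = det(xI - L) has integer coefficients. Expanding the determinant yields x^6 - 10x^5 + 36x^4 - 56x^3 + 35x^2 - 6x. Since p(0) = det(-L) = 0, x divides p(x). There is one zero in the spectrum, matching the 1 component.

x^6 - 10x^5 + 36x^4 - 56x^3 + 35x^2 - 6x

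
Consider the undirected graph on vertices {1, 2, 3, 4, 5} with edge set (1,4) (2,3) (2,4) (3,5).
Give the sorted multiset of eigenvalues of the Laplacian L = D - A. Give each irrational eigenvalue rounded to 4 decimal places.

Each diagonal entry of L is the vertex degree and each off-diagonal entry is -1 where an edge is present, 0 otherwise; in the order [1, 2, 3, 4, 5] the diagonal is [1, 2, 2, 2, 1]. Diagonalising L (or applying a numerical eigensolver to the 5x5 matrix) gives the spectrum above. The single zero eigenvalue shows the graph is connected. By the matrix-tree theorem the graph has (1/5) * product of the nonzero eigenvalues = 1 spanning tree.

[0, 0.3820, 1.3820, 2.6180, 3.6180]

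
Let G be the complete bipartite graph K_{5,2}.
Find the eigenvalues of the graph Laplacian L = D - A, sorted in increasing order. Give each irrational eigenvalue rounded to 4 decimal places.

[0, 2, 2, 2, 2, 5, 7]

The graph has 7 vertices and degree multiset [5, 5, 2, 2, 2, 2, 2]; D is the diagonal matrix of degrees and L = D - A. Since every row of L sums to 0, the all-ones vector is in the kernel and 0 is an eigenvalue. The single zero eigenvalue shows the graph is connected. The largest eigenvalue, 7, is at most the vertex count 7.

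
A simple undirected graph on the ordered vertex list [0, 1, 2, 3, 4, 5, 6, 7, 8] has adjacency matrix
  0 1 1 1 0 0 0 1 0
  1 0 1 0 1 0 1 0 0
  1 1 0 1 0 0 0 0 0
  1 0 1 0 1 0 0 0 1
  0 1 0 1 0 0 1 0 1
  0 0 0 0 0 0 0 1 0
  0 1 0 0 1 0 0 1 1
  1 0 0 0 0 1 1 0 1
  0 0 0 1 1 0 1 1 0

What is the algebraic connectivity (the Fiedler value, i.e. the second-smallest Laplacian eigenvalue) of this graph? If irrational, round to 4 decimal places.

0.7903

With the vertex order [0, 1, 2, 3, 4, 5, 6, 7, 8], the degrees are [4, 4, 3, 4, 4, 1, 4, 4, 4], giving D = diag(4, 4, 3, 4, 4, 1, 4, 4, 4) and L = D - A. Computing the eigenvalues of L and sorting gives [0, 0.7903, 2.0793, 3.3820, 3.5321, 4.5070, 5.6180, 5.7596, 6.3316]. The Fiedler value lambda_2 = 0.7903 is strictly positive, so the graph is connected. The largest eigenvalue, 6.3316, is at most the vertex count 9. The eigenvalues sum to 32, which equals trace(L) = 2|E|.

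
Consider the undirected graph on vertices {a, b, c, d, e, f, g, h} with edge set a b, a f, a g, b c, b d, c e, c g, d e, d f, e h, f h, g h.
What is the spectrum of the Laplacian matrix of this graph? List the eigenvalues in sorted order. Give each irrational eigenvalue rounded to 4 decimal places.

[0, 2, 2, 2, 4, 4, 4, 6]

Each diagonal entry of L is the vertex degree and each off-diagonal entry is -1 where an edge is present, 0 otherwise; in the order [a, b, c, d, e, f, g, h] the diagonal is [3, 3, 3, 3, 3, 3, 3, 3]. Diagonalising L (or applying a numerical eigensolver to the 8x8 matrix) gives the spectrum above. The largest eigenvalue, 6, is at most the vertex count 8.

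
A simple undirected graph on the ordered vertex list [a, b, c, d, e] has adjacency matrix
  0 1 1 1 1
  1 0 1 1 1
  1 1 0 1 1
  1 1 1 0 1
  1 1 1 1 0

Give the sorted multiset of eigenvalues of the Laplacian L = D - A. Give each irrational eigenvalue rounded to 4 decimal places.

[0, 5, 5, 5, 5]

With the vertex order [a, b, c, d, e], the degrees are [4, 4, 4, 4, 4], giving D = diag(4, 4, 4, 4, 4) and L = D - A. The multiplicity of 0 as a Laplacian eigenvalue equals the number of connected components. The largest eigenvalue, 5, is at most the vertex count 5.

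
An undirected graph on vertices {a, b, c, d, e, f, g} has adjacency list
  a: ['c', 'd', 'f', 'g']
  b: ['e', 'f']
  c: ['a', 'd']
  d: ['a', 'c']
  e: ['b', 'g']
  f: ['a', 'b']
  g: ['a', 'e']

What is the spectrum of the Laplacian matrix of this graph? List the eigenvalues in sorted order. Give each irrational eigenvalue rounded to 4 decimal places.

[0, 0.6086, 1.3820, 2.2271, 3, 3.6180, 5.1642]

With the vertex order [a, b, c, d, e, f, g], the degrees are [4, 2, 2, 2, 2, 2, 2], giving D = diag(4, 2, 2, 2, 2, 2, 2) and L = D - A. Diagonalising L (or applying a numerical eigensolver to the 7x7 matrix) gives the spectrum above. The single zero eigenvalue shows the graph is connected. There is one zero in the spectrum, matching the 1 component.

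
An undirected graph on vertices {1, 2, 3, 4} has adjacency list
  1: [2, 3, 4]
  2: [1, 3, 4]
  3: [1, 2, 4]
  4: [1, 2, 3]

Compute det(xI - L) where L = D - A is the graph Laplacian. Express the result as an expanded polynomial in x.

Reading degrees in the order [1, 2, 3, 4] gives [3, 3, 3, 3]; set D = diag(3, 3, 3, 3) and form L = D - A. The eigenvalues of L are [0, 4, 4, 4]; the characteristic polynomial is the product of (x - lambda_i), which multiplies out to x^4 - 12x^3 + 48x^2 - 64x. The coefficient of x^3 equals -trace(L) = -12, matching the sum of degrees. The largest eigenvalue, 4, is at most the vertex count 4.

x^4 - 12x^3 + 48x^2 - 64x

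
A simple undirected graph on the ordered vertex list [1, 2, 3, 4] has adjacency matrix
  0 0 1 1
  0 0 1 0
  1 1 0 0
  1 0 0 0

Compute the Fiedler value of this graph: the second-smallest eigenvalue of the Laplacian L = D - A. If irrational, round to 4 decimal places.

0.5858

Each diagonal entry of L is the vertex degree and each off-diagonal entry is -1 where an edge is present, 0 otherwise; in the order [1, 2, 3, 4] the diagonal is [2, 1, 2, 1]. The sorted Laplacian eigenvalues are [0, 0.5858, 2, 3.4142]; the algebraic connectivity is the second entry, 0.5858. There is one zero in the spectrum, matching the 1 component. The eigenvalues sum to 6, which equals trace(L) = 2|E|.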